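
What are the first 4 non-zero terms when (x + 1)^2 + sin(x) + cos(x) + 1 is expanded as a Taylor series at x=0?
-x^3/6 + x^2/2 + 3·x + 3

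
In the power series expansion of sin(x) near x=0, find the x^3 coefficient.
Expand to order 3: sin(x) = -x^3/6 + x + O(x^4).
The coefficient of x^3 is -1/6.

Final answer: -1/6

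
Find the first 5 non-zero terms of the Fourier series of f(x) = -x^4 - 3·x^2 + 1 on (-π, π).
(-36 + 8·π^2)·cos(x) - 2·π^2·cos(2·x) + (20/27 + 8·π^2/9)·cos(3·x) + (-π^2/2 - 9/16)·cos(4·x) - π^4/5 - π^2 + 1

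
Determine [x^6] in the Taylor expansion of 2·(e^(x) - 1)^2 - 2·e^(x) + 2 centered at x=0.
Expand to order 6: 2·(e^(x) - 1)^2 - 2·e^(x) + 2 = 61·x^6/360 + 29·x^5/60 + 13·x^4/12 + 5·x^3/3 + x^2 - 2·x + O(x^7).
The coefficient of x^6 is 61/360.

Final answer: 61/360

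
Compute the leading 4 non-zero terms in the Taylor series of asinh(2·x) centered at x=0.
-40·x^7/7 + 12·x^5/5 - 4·x^3/3 + 2·x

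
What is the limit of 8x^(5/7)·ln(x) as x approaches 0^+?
This is a 0·∞ indeterminate form at x → 0⁺.
Rewrite the product as 8·ln(x) / x^(-5/7) and apply L'Hôpital, or use the standard hierarchy x^(-5/7) ≫ |ln x| as x → 0⁺.
The indeterminate product → 0, so the limit = 0.

Final answer: 0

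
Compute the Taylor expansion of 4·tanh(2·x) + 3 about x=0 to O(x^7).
256·x^5/15 - 32·x^3/3 + 8·x + 3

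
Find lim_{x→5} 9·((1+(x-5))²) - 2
Direct substitution at x = 5 gives 7.

Final answer: 7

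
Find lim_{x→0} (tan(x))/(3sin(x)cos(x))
Both numerator and denominator → 0 as x → 0; this is a 0/0 indeterminate form.
Expand each to leading order near x = 0: numerator ~ x, denominator ~ 3·x.
The limit of the ratio is 1/3.

Final answer: 1/3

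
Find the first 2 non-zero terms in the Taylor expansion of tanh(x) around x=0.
-x^3/3 + x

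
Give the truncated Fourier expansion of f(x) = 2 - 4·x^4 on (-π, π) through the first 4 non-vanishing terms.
(-192 + 32·π^2)·cos(x) + (12 - 8·π^2)·cos(2·x) + (-64/27 + 32·π^2/9)·cos(3·x) - 4·π^4/5 + 2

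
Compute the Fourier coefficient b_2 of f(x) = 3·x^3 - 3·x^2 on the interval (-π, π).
b_2 = (1/π) ∫_{-π}^{π} f(x)·sin(2x) dx.
Evaluate the integral (use parity and integration by parts as needed): b_2 = 9/2 - 3·π^2.

Final answer: 9/2 - 3·π^2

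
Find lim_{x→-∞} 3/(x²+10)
Evaluate the dominant behaviour as x → -∞; each term tends to a finite value or vanishes.
Limit = 0.

Final answer: 0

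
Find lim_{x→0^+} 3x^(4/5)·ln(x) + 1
The product is a 0·∞ indeterminate form at x → 0⁺.
Rewrite the product as 3·ln(x) / x^(-4/5) and apply L'Hôpital, or use the standard hierarchy x^(-4/5) ≫ |ln x| as x → 0⁺.
The indeterminate product → 0, so the limit = 1.

Final answer: 1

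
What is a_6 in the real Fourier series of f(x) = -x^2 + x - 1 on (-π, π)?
a_6 = (1/π) ∫_{-π}^{π} f(x)·cos(6x) dx.
Evaluate the integral (use parity and integration by parts as needed): a_6 = -1/9.

Final answer: -1/9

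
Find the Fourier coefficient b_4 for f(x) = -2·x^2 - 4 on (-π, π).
b_4 = (1/π) ∫_{-π}^{π} f(x)·sin(4x) dx.
Evaluate the integral (use parity and integration by parts as needed): b_4 = 0.

Final answer: 0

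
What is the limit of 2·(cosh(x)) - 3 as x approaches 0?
Direct substitution at x = 0 gives -1.

Final answer: -1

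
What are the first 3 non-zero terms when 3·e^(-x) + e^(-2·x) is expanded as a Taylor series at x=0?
7·x^2/2 - 5·x + 4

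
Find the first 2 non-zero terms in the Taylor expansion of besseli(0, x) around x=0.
x^2/4 + 1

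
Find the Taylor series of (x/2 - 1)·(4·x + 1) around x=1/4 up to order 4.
-7/4 - 5·(x - 1/4)/2 + 2·(x - 1/4)^2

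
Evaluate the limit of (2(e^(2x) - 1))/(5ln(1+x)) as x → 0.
Both numerator and denominator → 0 as x → 0; this is a 0/0 indeterminate form.
Expand each to leading order near x = 0: numerator ~ 4·x, denominator ~ 5·x.
The limit of the ratio is 4/5.

Final answer: 4/5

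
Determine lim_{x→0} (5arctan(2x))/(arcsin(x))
Both numerator and denominator → 0 as x → 0; this is a 0/0 indeterminate form.
Expand each to leading order near x = 0: numerator ~ 10·x, denominator ~ x.
The limit of the ratio is 10.

Final answer: 10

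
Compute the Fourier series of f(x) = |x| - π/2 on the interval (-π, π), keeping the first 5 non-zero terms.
-4·cos(x)/π - 4·cos(3·x)/(9·π) - 4·cos(5·x)/(25·π) - 4·cos(7·x)/(49·π) - 4·cos(9·x)/(81·π)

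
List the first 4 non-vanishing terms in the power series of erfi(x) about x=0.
x^7/(21·√(π)) + x^5/(5·√(π)) + 2·x^3/(3·√(π)) + 2·x/√(π)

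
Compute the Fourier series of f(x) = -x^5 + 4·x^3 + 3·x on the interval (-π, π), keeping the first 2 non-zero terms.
(-282 - 2·π^4 + 48·π^2)·sin(x) + (-9·π^2 + 21/2 + π^4)·sin(2·x)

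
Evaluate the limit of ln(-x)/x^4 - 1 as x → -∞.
The quotient is an ∞/∞ indeterminate form as x → -∞.
Compare growth rates of the dominant terms (exponentials ≫ polynomials ≫ logarithms), or apply L'Hôpital's rule; the quotient → 0.
Adding the constant: 0 - 1 = -1. Limit = -1.

Final answer: -1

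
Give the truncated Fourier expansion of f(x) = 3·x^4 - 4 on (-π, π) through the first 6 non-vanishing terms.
(144 - 24·π^2)·cos(x) + (-9 + 6·π^2)·cos(2·x) + (16/9 - 8·π^2/3)·cos(3·x) + (-9/16 + 3·π^2/2)·cos(4·x) + (144/625 - 24·π^2/25)·cos(5·x) - 4 + 3·π^4/5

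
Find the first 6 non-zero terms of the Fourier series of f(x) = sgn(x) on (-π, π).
4·sin(x)/π + 4·sin(3·x)/(3·π) + 4·sin(5·x)/(5·π) + 4·sin(7·x)/(7·π) + 4·sin(9·x)/(9·π) + 4·sin(11·x)/(11·π)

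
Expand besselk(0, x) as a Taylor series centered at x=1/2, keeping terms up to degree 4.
besselk(0, 1/2) - besselk(1, 1/2)·(x - 1/2) + (besselk(0, 1/2)/4 + besselk(2, 1/2)/4)·(x - 1/2)^2 + (-besselk(3, 1/2)/24 - besselk(1, 1/2)/8)·(x - 1/2)^3 + (besselk(0, 1/2)/64 + besselk(2, 1/2)/48 + besselk(4, 1/2)/192)·(x - 1/2)^4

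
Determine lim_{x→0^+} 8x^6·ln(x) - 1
The product is a 0·∞ indeterminate form at x → 0⁺.
Rewrite the product as 8·ln(x) / x^(-6) and apply L'Hôpital, or use the standard hierarchy x^(-6) ≫ |ln x| as x → 0⁺.
The indeterminate product → 0, so the limit = -1.

Final answer: -1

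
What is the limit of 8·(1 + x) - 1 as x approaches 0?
Direct substitution at x = 0 gives 7.

Final answer: 7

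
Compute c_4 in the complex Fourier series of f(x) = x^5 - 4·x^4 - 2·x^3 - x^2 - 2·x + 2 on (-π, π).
Compute the real Fourier coefficients first: a_4 = 1/2 - 2·π^2, b_4 = -π^4/2 + 25/64 + 13·π^2/8.
Then c_4 = (a_4 − i·b_4)/2 = -π^2 + 1/4 - 13·i·π^2/16 - 25·i/128 + i·π^4/4.

Final answer: -π^2 + 1/4 - 13·i·π^2/16 - 25·i/128 + i·π^4/4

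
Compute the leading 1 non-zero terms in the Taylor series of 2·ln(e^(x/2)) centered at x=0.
x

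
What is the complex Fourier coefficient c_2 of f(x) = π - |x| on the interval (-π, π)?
Compute the real Fourier coefficients first: a_2 = 0, b_2 = 0.
Then c_2 = (a_2 − i·b_2)/2 = 0.

Final answer: 0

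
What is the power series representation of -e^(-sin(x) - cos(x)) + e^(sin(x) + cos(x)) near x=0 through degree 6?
x^6·(17·e^(-1)/720 + 71·e/720) + x^5·(e^(-1)/60 + e/10) + x^4·(-5·e/24 - 5·e^(-1)/24) + x^3·(-e/2 + e^(-1)/2) - x^2·e^(-1) + x·(e^(-1) + e) - e^(-1) + e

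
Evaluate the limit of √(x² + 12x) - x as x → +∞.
This is an ∞ − ∞ indeterminate form.
Multiply and divide by the conjugate √(x²+12x) + x; the x² terms cancel, leaving (12x)/(√(x²+12x)+x) → 12/2 = 6.
Limit = 6.

Final answer: 6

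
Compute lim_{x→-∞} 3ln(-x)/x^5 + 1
The quotient is an ∞/∞ indeterminate form as x → -∞.
Compare growth rates of the dominant terms (exponentials ≫ polynomials ≫ logarithms), or apply L'Hôpital's rule; the quotient → 0.
Adding the constant: 0 + 1 = 1. Limit = 1.

Final answer: 1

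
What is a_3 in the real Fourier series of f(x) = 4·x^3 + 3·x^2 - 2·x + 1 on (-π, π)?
a_3 = (1/π) ∫_{-π}^{π} f(x)·cos(3x) dx.
Evaluate the integral (use parity and integration by parts as needed): a_3 = -4/3.

Final answer: -4/3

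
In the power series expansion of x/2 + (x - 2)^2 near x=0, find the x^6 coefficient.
Expand to order 6: x/2 + (x - 2)^2 = x^2 - 7·x/2 + 4 + O(x^7).
The coefficient of x^6 is 0.

Final answer: 0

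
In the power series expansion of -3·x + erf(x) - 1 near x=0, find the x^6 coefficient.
Expand to order 6: -3·x + erf(x) - 1 = x^5/(5·√(π)) - 2·x^3/(3·√(π)) + x·(-3 + 2/√(π)) - 1 + O(x^7).
The coefficient of x^6 is 0.

Final answer: 0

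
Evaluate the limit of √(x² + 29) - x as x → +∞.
This is an ∞ − ∞ indeterminate form.
Multiply and divide by the conjugate √(x²+29) + x; the x² terms cancel, leaving 29/(√(x²+29)+x) → 0.
Limit = 0.

Final answer: 0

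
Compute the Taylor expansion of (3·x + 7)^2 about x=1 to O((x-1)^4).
100 + 60·(x - 1) + 9·(x - 1)^2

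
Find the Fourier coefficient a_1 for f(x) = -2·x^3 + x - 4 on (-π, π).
a_1 = (1/π) ∫_{-π}^{π} f(x)·cos(1x) dx.
Evaluate the integral (use parity and integration by parts as needed): a_1 = 0.

Final answer: 0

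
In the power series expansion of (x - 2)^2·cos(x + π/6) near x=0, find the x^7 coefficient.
Expand to order 7: (x - 2)^2·cos(x + π/6) = x^7·(-19/5040 + √(3)/360) + x^6·(1/60 + 13·√(3)/720) + x^5·(1/15 - √(3)/12) + x^4·(-1/3 - √(3)/6) + x^3·(-1/6 + √(3)) + x^2·(2 - √(3)/2) + x·(-2·√(3) - 2) + 2·√(3) + O(x^8).
The coefficient of x^7 is -19/5040 + √(3)/360.

Final answer: -19/5040 + √(3)/360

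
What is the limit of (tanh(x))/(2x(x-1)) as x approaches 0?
Both numerator and denominator → 0 as x → 0; this is a 0/0 indeterminate form.
Expand each to leading order near x = 0: numerator ~ x, denominator ~ -2·x.
The limit of the ratio is -1/2.

Final answer: -1/2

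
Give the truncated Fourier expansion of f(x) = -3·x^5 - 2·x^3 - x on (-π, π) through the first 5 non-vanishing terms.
(-698 - 6·π^4 + 116·π^2)·sin(x) + (-13·π^2 + 41/2 + 3·π^4)·sin(2·x) + (-2·π^4 - 74/27 + 28·π^2/9)·sin(3·x) + (-7·π^2/8 + 53/64 + 3·π^4/2)·sin(4·x) + (-6·π^4/5 - 274/625 + 4·π^2/25)·sin(5·x)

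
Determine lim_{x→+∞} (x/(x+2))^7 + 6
As x → +∞: x/(x+2) = 1/(1 + 2/x) → 1, and the 7th power of a limit-1 base also → 1; with the additive constant, 1 + 6 = 7.
Limit = 7.

Final answer: 7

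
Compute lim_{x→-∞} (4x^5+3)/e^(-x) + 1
The quotient is an ∞/∞ indeterminate form as x → -∞.
Compare growth rates of the dominant terms (exponentials ≫ polynomials ≫ logarithms), or apply L'Hôpital's rule; the quotient → 0.
Adding the constant: 0 + 1 = 1. Limit = 1.

Final answer: 1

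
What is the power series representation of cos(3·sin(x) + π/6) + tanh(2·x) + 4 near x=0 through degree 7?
-353·x^7/63 - 277·√(3)·x^6/160 + 127·x^5/60 + 39·√(3)·x^4/16 - x^3/6 - 9·√(3)·x^2/4 + x/2 + √(3)/2 + 4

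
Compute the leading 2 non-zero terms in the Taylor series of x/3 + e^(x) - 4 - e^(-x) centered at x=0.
7·x/3 - 4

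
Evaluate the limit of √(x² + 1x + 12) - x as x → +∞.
This is an ∞ − ∞ indeterminate form.
Multiply and divide by the conjugate √(x²+1x + 12) + x; the x² terms cancel, leaving (1x + 12)/(√(x²+1x + 12)+x) → 1/2.
Limit = 1/2.

Final answer: 1/2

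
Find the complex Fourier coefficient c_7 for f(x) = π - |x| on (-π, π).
Compute the real Fourier coefficients first: a_7 = 4/(49·π), b_7 = 0.
Then c_7 = (a_7 − i·b_7)/2 = 2/(49·π).

Final answer: 2/(49·π)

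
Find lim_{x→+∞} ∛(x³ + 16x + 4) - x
This is an ∞ − ∞ indeterminate form.
Multiply by (A² + AB + B²)/(A² + AB + B²) where A = ∛(x³+16x + 4), B = x to use A³ − B³ = (A−B)(A²+AB+B²); the x³ terms cancel, leaving (16x + 4)/(A²+AB+B²) with denominator ~ 3x², so the limit is 0.
Limit = 0.

Final answer: 0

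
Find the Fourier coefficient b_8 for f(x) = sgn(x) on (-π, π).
b_8 = (1/π) ∫_{-π}^{π} f(x)·sin(8x) dx.
Evaluate the integral (use parity and integration by parts as needed): b_8 = 0.

Final answer: 0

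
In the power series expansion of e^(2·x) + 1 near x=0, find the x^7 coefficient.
Expand to order 7: e^(2·x) + 1 = 8·x^7/315 + 4·x^6/45 + 4·x^5/15 + 2·x^4/3 + 4·x^3/3 + 2·x^2 + 2·x + 2 + O(x^8).
The coefficient of x^7 is 8/315.

Final answer: 8/315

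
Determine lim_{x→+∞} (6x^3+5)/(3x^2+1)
This is an ∞/∞ indeterminate form as x → +∞.
Divide numerator and denominator by x^3 and let the lower-order terms vanish; the numerator's degree 3 exceeds the denominator's degree 2, so the quotient diverges.
Limit = ∞.

Final answer: ∞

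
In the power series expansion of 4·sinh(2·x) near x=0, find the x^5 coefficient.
Expand to order 5: 4·sinh(2·x) = 16·x^5/15 + 16·x^3/3 + 8·x + O(x^6).
The coefficient of x^5 is 16/15.

Final answer: 16/15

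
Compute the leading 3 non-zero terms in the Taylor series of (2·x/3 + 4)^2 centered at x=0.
4·x^2/9 + 16·x/3 + 16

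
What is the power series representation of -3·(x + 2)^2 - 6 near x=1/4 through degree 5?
-339/16 - 27·(x - 1/4)/2 - 3·(x - 1/4)^2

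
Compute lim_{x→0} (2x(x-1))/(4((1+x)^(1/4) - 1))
Both numerator and denominator → 0 as x → 0; this is a 0/0 indeterminate form.
Expand each to leading order near x = 0: numerator ~ -2·x, denominator ~ x.
The limit of the ratio is -2.

Final answer: -2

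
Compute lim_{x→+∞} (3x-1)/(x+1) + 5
Evaluate the dominant behaviour as x → +∞; each term tends to a finite value or vanishes.
Limit = 8.

Final answer: 8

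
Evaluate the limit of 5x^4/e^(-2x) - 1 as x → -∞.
The quotient is an ∞/∞ indeterminate form as x → -∞.
Compare growth rates of the dominant terms (exponentials ≫ polynomials ≫ logarithms), or apply L'Hôpital's rule; the quotient → 0.
Adding the constant: 0 - 1 = -1. Limit = -1.

Final answer: -1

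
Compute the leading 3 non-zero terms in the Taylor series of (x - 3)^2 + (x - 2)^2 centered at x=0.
2·x^2 - 10·x + 13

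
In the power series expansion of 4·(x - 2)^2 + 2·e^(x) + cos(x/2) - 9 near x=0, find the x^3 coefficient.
Expand to order 3: 4·(x - 2)^2 + 2·e^(x) + cos(x/2) - 9 = x^3/3 + 39·x^2/8 - 14·x + 10 + O(x^4).
The coefficient of x^3 is 1/3.

Final answer: 1/3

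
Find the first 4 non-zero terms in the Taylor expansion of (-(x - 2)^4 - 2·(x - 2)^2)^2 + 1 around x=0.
-2464·x^3 + 2848·x^2 - 1920·x + 577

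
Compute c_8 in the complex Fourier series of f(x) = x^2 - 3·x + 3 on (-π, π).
Compute the real Fourier coefficients first: a_8 = 1/16, b_8 = 3/4.
Then c_8 = (a_8 − i·b_8)/2 = 1/32 - 3·i/8.

Final answer: 1/32 - 3·i/8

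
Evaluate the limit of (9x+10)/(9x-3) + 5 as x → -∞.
Evaluate the dominant behaviour as x → -∞; each term tends to a finite value or vanishes.
Limit = 6.

Final answer: 6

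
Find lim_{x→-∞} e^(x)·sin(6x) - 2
Evaluate the dominant behaviour as x → -∞; each term tends to a finite value or vanishes.
Limit = -2.

Final answer: -2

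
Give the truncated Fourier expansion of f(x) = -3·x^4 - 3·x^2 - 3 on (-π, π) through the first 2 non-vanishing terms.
(-132 + 24·π^2)·cos(x) - 3·π^4/5 - π^2 - 3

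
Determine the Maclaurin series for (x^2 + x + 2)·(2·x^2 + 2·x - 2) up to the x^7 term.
2·x^4 + 4·x^3 + 4·x^2 + 2·x - 4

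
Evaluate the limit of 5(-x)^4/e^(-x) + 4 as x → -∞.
The quotient is an ∞/∞ indeterminate form as x → -∞.
Compare growth rates of the dominant terms (exponentials ≫ polynomials ≫ logarithms), or apply L'Hôpital's rule; the quotient → 0.
Adding the constant: 0 + 4 = 4. Limit = 4.

Final answer: 4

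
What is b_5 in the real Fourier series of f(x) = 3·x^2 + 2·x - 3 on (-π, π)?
b_5 = (1/π) ∫_{-π}^{π} f(x)·sin(5x) dx.
Evaluate the integral (use parity and integration by parts as needed): b_5 = 4/5.

Final answer: 4/5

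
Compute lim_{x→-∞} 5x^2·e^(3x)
This is a 0·∞ indeterminate form at x → -∞.
Rewrite the product as 5x^2 / e^(-3x) (an ∞/∞ form) and apply L'Hôpital, or use the standard hierarchy e^(3|x|) ≫ |x^2| as x → -∞.
The indeterminate product → 0, so the limit = 0.

Final answer: 0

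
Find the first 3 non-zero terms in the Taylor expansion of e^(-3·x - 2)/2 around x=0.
9·x^2·e^(-2)/4 - 3·x·e^(-2)/2 + e^(-2)/2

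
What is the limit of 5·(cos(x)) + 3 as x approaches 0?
Direct substitution at x = 0 gives 8.

Final answer: 8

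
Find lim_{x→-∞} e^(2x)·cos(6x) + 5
Evaluate the dominant behaviour as x → -∞; each term tends to a finite value or vanishes.
Limit = 5.

Final answer: 5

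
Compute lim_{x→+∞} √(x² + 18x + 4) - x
This is an ∞ − ∞ indeterminate form.
Multiply and divide by the conjugate √(x²+18x + 4) + x; the x² terms cancel, leaving (18x + 4)/(√(x²+18x + 4)+x) → 18/2 = 9.
Limit = 9.

Final answer: 9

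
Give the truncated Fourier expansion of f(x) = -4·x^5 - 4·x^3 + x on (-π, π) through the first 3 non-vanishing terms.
(-910 - 8·π^4 + 152·π^2)·sin(x) + (-16·π^2 + 23 + 4·π^4)·sin(2·x) + (-8·π^4/3 - 122/81 + 88·π^2/27)·sin(3·x)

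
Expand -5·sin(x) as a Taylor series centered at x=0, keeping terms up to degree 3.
5·x^3/6 - 5·x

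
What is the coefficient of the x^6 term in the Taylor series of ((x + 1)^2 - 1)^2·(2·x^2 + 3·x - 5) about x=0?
Expand to order 6: ((x + 1)^2 - 1)^2·(2·x^2 + 3·x - 5) = 2·x^6 + 11·x^5 + 15·x^4 - 8·x^3 - 20·x^2 + O(x^7).
The coefficient of x^6 is 2.

Final answer: 2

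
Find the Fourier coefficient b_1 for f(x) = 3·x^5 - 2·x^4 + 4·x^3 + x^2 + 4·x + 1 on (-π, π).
b_1 = (1/π) ∫_{-π}^{π} f(x)·sin(1x) dx.
Evaluate the integral (use parity and integration by parts as needed): b_1 = -112·π^2 + 6·π^4 + 680.

Final answer: -112·π^2 + 6·π^4 + 680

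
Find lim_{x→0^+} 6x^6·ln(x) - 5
The product is a 0·∞ indeterminate form at x → 0⁺.
Rewrite the product as 6·ln(x) / x^(-6) and apply L'Hôpital, or use the standard hierarchy x^(-6) ≫ |ln x| as x → 0⁺.
The indeterminate product → 0, so the limit = -5.

Final answer: -5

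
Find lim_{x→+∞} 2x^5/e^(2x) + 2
The quotient is an ∞/∞ indeterminate form as x → +∞.
The exponential denominator e^(2x) dominates the polynomial numerator (e^x ≫ x^5 as x → ∞), so the quotient → 0.
Adding the constant: 0 + 2 = 2. Limit = 2.

Final answer: 2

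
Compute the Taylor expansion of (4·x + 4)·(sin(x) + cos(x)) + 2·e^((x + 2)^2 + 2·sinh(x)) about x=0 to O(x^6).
x^5·(1/5 + 2203·e^(4)/10) + x^4·(-1/2 + 149·e^(4)) + x^3·(-8/3 + 254·e^(4)/3) + x^2·(2 + 38·e^(4)) + x·(8 + 12·e^(4)) + 4 + 2·e^(4)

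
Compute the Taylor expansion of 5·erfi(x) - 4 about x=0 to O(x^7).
x^5/√(π) + 10·x^3/(3·√(π)) + 10·x/√(π) - 4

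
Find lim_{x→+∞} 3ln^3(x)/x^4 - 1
The quotient is an ∞/∞ indeterminate form as x → +∞.
The polynomial denominator x^4 dominates the logarithmic numerator (any positive power of x ≫ ln^3(x) as x → ∞), so the quotient → 0.
Adding the constant: 0 - 1 = -1. Limit = -1.

Final answer: -1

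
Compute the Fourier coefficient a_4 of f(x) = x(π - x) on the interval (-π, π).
a_4 = (1/π) ∫_{-π}^{π} f(x)·cos(4x) dx.
Evaluate the integral (use parity and integration by parts as needed): a_4 = -1/4.

Final answer: -1/4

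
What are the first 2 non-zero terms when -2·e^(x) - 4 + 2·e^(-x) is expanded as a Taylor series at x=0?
-4·x - 4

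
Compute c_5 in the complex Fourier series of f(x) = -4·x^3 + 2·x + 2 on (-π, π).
Compute the real Fourier coefficients first: a_5 = 0, b_5 = 148/125 - 8·π^2/5.
Then c_5 = (a_5 − i·b_5)/2 = -74·i/125 + 4·i·π^2/5.

Final answer: -74·i/125 + 4·i·π^2/5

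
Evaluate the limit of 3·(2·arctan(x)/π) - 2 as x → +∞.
Evaluate the dominant behaviour as x → +∞; each term tends to a finite value or vanishes.
Limit = 1.

Final answer: 1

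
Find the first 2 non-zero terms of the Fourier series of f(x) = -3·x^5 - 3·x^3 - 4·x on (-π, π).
(-692 - 6·π^4 + 114·π^2)·sin(x) + (-12·π^2 + 22 + 3·π^4)·sin(2·x)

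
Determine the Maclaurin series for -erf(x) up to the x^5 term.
-x^5/(5·√(π)) + 2·x^3/(3·√(π)) - 2·x/√(π)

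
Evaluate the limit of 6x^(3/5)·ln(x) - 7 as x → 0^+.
The product is a 0·∞ indeterminate form at x → 0⁺.
Rewrite the product as 6·ln(x) / x^(-3/5) and apply L'Hôpital, or use the standard hierarchy x^(-3/5) ≫ |ln x| as x → 0⁺.
The indeterminate product → 0, so the limit = -7.

Final answer: -7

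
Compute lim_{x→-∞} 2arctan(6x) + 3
Evaluate the dominant behaviour as x → -∞; each term tends to a finite value or vanishes.
Limit = 3 - π.

Final answer: 3 - π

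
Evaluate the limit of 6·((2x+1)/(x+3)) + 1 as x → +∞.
Evaluate the dominant behaviour as x → +∞; each term tends to a finite value or vanishes.
Limit = 13.

Final answer: 13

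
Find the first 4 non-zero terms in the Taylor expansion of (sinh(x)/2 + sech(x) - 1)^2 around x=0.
x^5/8 + x^4/3 - x^3/2 + x^2/4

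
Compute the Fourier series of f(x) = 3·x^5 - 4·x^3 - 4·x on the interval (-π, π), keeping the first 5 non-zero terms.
(-128·π^2 + 6·π^4 + 760)·sin(x) + (-3·π^4 - 49/2 + 19·π^2)·sin(2·x) + (-64·π^2/9 + 56/27 + 2·π^4)·sin(3·x) + (-3·π^4/2 + 35/64 + 31·π^2/8)·sin(4·x) + (-64·π^2/25 - 616/625 + 6·π^4/5)·sin(5·x)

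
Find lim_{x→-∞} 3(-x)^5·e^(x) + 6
The product is a 0·∞ indeterminate form at x → -∞.
Rewrite the product as 3(-x)^5 / e^(-x) (an ∞/∞ form) and apply L'Hôpital, or use the standard hierarchy e^(|x|) ≫ |(-x)^5| as x → -∞.
The indeterminate product → 0, so the limit = 6.

Final answer: 6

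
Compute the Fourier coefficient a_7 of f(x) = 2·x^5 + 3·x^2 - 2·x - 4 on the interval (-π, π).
a_7 = (1/π) ∫_{-π}^{π} f(x)·cos(7x) dx.
Evaluate the integral (use parity and integration by parts as needed): a_7 = -12/49.

Final answer: -12/49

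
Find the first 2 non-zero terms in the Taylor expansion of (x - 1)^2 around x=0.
1 - 2·x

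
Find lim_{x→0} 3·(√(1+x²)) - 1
Direct substitution at x = 0 gives 2.

Final answer: 2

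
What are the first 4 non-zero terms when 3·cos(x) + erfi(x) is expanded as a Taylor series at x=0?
2·x^3/(3·√(π)) - 3·x^2/2 + 2·x/√(π) + 3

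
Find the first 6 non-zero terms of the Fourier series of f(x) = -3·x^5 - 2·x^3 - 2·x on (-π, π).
(-700 - 6·π^4 + 116·π^2)·sin(x) + (-13·π^2 + 43/2 + 3·π^4)·sin(2·x) + (-2·π^4 - 92/27 + 28·π^2/9)·sin(3·x) + (-7·π^2/8 + 85/64 + 3·π^4/2)·sin(4·x) + (-6·π^4/5 - 524/625 + 4·π^2/25)·sin(5·x) + (35/54 + π^2/9 + π^4)·sin(6·x)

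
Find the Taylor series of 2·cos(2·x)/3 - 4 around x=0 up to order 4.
4·x^4/9 - 4·x^2/3 - 10/3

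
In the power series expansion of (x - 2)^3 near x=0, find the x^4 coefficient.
Expand to order 4: (x - 2)^3 = x^3 - 6·x^2 + 12·x - 8 + O(x^5).
The coefficient of x^4 is 0.

Final answer: 0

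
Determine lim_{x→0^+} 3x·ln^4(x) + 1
The product is a 0·∞ indeterminate form at x → 0⁺.
Rewrite the product as 3·ln^4(x) / x^(-1) and apply L'Hôpital, or use the standard hierarchy x^(-1) ≫ |ln x|^4 as x → 0⁺.
The indeterminate product → 0, so the limit = 1.

Final answer: 1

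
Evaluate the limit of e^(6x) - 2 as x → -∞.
Evaluate the dominant behaviour as x → -∞; each term tends to a finite value or vanishes.
Limit = -2.

Final answer: -2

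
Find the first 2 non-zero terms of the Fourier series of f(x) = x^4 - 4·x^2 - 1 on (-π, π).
(64 - 8·π^2)·cos(x) - 4·π^2/3 - 1 + π^4/5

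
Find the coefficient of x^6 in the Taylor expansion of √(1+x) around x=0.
Expand to order 6: √(1+x) = -21·x^6/1024 + 7·x^5/256 - 5·x^4/128 + x^3/16 - x^2/8 + x/2 + 1 + O(x^7).
The coefficient of x^6 is -21/1024.

Final answer: -21/1024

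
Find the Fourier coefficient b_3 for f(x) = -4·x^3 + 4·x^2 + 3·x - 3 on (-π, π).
b_3 = (1/π) ∫_{-π}^{π} f(x)·sin(3x) dx.
Evaluate the integral (use parity and integration by parts as needed): b_3 = 34/9 - 8·π^2/3.

Final answer: 34/9 - 8·π^2/3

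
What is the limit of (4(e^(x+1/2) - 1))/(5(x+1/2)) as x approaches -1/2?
Both numerator and denominator → 0 as x → -1/2; this is a 0/0 indeterminate form.
Expand each to leading order near x = -1/2: numerator ~ 4·(x + 1/2), denominator ~ 5·(x + 1/2).
The limit of the ratio is 4/5.

Final answer: 4/5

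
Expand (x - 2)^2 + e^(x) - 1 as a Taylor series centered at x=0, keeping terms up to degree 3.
x^3/6 + 3·x^2/2 - 3·x + 4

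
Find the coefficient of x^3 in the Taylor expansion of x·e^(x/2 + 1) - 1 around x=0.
Expand to order 3: x·e^(x/2 + 1) - 1 = e·x^3/8 + e·x^2/2 + e·x - 1 + O(x^4).
The coefficient of x^3 is e/8.

Final answer: e/8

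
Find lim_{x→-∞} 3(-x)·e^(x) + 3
The product is a 0·∞ indeterminate form at x → -∞.
Rewrite the product as 3(-x) / e^(-x) (an ∞/∞ form) and apply L'Hôpital, or use the standard hierarchy e^(|x|) ≫ |(-x)| as x → -∞.
The indeterminate product → 0, so the limit = 3.

Final answer: 3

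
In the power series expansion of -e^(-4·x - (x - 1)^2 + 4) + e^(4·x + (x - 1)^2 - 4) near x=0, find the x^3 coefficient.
Expand to order 3: -e^(-4·x - (x - 1)^2 + 4) + e^(4·x + (x - 1)^2 - 4) = x^3·(-2·e^(3)/3 + 10·e^(-3)/3) + x^2·(-e^(3) + 3·e^(-3)) + x·(2·e^(-3) + 2·e^(3)) - e^(3) + e^(-3) + O(x^4).
The coefficient of x^3 is -2·e^(3)/3 + 10·e^(-3)/3.

Final answer: -2·e^(3)/3 + 10·e^(-3)/3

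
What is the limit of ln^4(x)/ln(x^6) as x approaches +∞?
This is an ∞/∞ indeterminate form as x → +∞.
Write ln(x^6) = 6·ln(x), reducing the quotient to ln^3(x)/6 → ∞.
Limit = ∞.

Final answer: ∞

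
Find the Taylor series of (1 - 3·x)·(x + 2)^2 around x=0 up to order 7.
-3·x^3 - 11·x^2 - 8·x + 4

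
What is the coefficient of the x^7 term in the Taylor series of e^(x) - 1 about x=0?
Expand to order 7: e^(x) - 1 = x^7/5040 + x^6/720 + x^5/120 + x^4/24 + x^3/6 + x^2/2 + x + O(x^8).
The coefficient of x^7 is 1/5040.

Final answer: 1/5040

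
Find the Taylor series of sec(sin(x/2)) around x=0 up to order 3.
x^2/8 + 1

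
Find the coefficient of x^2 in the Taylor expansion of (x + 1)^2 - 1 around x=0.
Expand to order 2: (x + 1)^2 - 1 = x^2 + 2·x + O(x^3).
The coefficient of x^2 is 1.

Final answer: 1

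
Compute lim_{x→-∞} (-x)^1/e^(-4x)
This is an ∞/∞ indeterminate form as x → -∞.
Compare growth rates of the dominant terms (exponentials ≫ polynomials ≫ logarithms), or apply L'Hôpital's rule; the quotient → 0.
Limit = 0.

Final answer: 0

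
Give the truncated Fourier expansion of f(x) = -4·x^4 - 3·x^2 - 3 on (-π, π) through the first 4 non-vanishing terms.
(-180 + 32·π^2)·cos(x) + (9 - 8·π^2)·cos(2·x) + (-28/27 + 32·π^2/9)·cos(3·x) - 4·π^4/5 - π^2 - 3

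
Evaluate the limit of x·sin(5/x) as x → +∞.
As x → +∞: let u = 5/x → 0⁺; then x·sin(5/x) = 5·sin(u)/u → 5·1 = 5.
Limit = 5.

Final answer: 5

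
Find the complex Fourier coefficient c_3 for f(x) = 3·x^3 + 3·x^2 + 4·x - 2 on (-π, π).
Compute the real Fourier coefficients first: a_3 = -4/3, b_3 = 4/3 + 2·π^2.
Then c_3 = (a_3 − i·b_3)/2 = -2/3 - i·π^2 - 2·i/3.

Final answer: -2/3 - i·π^2 - 2·i/3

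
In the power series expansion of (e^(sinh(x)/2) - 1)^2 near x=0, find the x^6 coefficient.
Expand to order 6: (e^(sinh(x)/2) - 1)^2 = 847·x^6/23040 + 9·x^5/128 + 23·x^4/192 + x^3/8 + x^2/4 + O(x^7).
The coefficient of x^6 is 847/23040.

Final answer: 847/23040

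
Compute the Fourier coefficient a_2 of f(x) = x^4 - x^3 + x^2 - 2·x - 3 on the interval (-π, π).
a_2 = (1/π) ∫_{-π}^{π} f(x)·cos(2x) dx.
Evaluate the integral (use parity and integration by parts as needed): a_2 = -2 + 2·π^2.

Final answer: -2 + 2·π^2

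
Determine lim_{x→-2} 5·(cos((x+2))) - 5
Direct substitution at x = -2 gives 0.

Final answer: 0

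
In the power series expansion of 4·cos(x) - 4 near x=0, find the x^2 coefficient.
Expand to order 2: 4·cos(x) - 4 = -2·x^2 + O(x^3).
The coefficient of x^2 is -2.

Final answer: -2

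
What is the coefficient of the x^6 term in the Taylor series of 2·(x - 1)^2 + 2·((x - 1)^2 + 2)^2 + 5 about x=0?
Expand to order 6: 2·(x - 1)^2 + 2·((x - 1)^2 + 2)^2 + 5 = 2·x^4 - 8·x^3 + 22·x^2 - 28·x + 25 + O(x^7).
The coefficient of x^6 is 0.

Final answer: 0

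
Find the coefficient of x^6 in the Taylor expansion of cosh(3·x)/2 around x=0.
Expand to order 6: cosh(3·x)/2 = 81·x^6/160 + 27·x^4/16 + 9·x^2/4 + 1/2 + O(x^7).
The coefficient of x^6 is 81/160.

Final answer: 81/160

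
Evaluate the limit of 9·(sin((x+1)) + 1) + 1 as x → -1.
Direct substitution at x = -1 gives 10.

Final answer: 10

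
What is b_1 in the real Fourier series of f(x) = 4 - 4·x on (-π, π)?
b_1 = (1/π) ∫_{-π}^{π} f(x)·sin(1x) dx.
Evaluate the integral (use parity and integration by parts as needed): b_1 = -8.

Final answer: -8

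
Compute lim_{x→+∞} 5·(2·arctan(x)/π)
Evaluate the dominant behaviour as x → +∞; each term tends to a finite value or vanishes.
Limit = 5.

Final answer: 5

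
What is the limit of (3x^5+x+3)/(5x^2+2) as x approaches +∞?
This is an ∞/∞ indeterminate form as x → +∞.
Divide numerator and denominator by x^5 and let the lower-order terms vanish; the numerator's degree 5 exceeds the denominator's degree 2, so the quotient diverges.
Limit = ∞.

Final answer: ∞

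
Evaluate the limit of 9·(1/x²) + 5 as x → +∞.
Evaluate the dominant behaviour as x → +∞; each term tends to a finite value or vanishes.
Limit = 5.

Final answer: 5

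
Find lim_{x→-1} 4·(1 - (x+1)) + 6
Direct substitution at x = -1 gives 10.

Final answer: 10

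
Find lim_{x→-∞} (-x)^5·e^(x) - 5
The product is a 0·∞ indeterminate form at x → -∞.
Rewrite the product as (-x)^5 / e^(-x) (an ∞/∞ form) and apply L'Hôpital, or use the standard hierarchy e^(|x|) ≫ |(-x)^5| as x → -∞.
The indeterminate product → 0, so the limit = -5.

Final answer: -5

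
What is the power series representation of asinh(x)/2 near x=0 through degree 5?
3·x^5/80 - x^3/12 + x/2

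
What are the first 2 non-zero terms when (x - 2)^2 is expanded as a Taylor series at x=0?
4 - 4·x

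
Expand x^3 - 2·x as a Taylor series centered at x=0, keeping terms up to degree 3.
x^3 - 2·x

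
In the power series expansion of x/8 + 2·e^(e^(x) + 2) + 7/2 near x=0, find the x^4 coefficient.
Expand to order 4: x/8 + 2·e^(e^(x) + 2) + 7/2 = 5·x^4·e^(3)/4 + 5·x^3·e^(3)/3 + 2·x^2·e^(3) + x·(1/8 + 2·e^(3)) + 7/2 + 2·e^(3) + O(x^5).
The coefficient of x^4 is 5·e^(3)/4.

Final answer: 5·e^(3)/4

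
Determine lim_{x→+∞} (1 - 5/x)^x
As x → +∞: this is the defining limit (1 - 5/x)^x → e^(-5).
Limit = e^(-5).

Final answer: e^(-5)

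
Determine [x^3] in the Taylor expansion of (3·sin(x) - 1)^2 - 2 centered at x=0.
Expand to order 3: (3·sin(x) - 1)^2 - 2 = x^3 + 9·x^2 - 6·x - 1 + O(x^4).
The coefficient of x^3 is 1.

Final answer: 1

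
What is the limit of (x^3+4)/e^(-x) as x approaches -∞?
This is an ∞/∞ indeterminate form as x → -∞.
Compare growth rates of the dominant terms (exponentials ≫ polynomials ≫ logarithms), or apply L'Hôpital's rule; the quotient → 0.
Limit = 0.

Final answer: 0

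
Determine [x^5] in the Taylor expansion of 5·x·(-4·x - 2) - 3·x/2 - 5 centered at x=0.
Expand to order 5: 5·x·(-4·x - 2) - 3·x/2 - 5 = -20·x^2 - 23·x/2 - 5 + O(x^6).
The coefficient of x^5 is 0.

Final answer: 0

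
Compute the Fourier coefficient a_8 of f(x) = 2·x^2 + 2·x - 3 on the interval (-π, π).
a_8 = (1/π) ∫_{-π}^{π} f(x)·cos(8x) dx.
Evaluate the integral (use parity and integration by parts as needed): a_8 = 1/8.

Final answer: 1/8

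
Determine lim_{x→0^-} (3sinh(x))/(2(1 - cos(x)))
Both numerator and denominator → 0 as x → 0^-; this is a 0/0 indeterminate form.
Expand each to leading order near x = 0: numerator ~ 3·x, denominator ~ x^2.
The limit of the ratio is -∞.

Final answer: -∞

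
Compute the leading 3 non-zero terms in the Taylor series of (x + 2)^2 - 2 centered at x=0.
x^2 + 4·x + 2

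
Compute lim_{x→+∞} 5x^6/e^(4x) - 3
The quotient is an ∞/∞ indeterminate form as x → +∞.
The exponential denominator e^(4x) dominates the polynomial numerator (e^x ≫ x^6 as x → ∞), so the quotient → 0.
Adding the constant: 0 - 3 = -3. Limit = -3.

Final answer: -3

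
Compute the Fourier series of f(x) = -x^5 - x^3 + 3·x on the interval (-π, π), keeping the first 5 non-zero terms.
(-222 - 2·π^4 + 38·π^2)·sin(x) + (-4·π^2 + 3 + π^4)·sin(2·x) + (-2·π^4/3 + 118/81 + 22·π^2/27)·sin(3·x) + (-93/64 - π^2/8 + π^4/2)·sin(4·x) + (-2·π^4/5 - 2·π^2/25 + 762/625)·sin(5·x)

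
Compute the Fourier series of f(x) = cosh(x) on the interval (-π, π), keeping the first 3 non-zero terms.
-cos(x)·sinh(π)/π + 2·cos(2·x)·sinh(π)/(5·π) + sinh(π)/π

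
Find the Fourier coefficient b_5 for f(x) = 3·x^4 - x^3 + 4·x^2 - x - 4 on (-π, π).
b_5 = (1/π) ∫_{-π}^{π} f(x)·sin(5x) dx.
Evaluate the integral (use parity and integration by parts as needed): b_5 = -2·π^2/5 - 38/125.

Final answer: -2·π^2/5 - 38/125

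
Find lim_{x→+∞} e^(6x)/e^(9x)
This is an ∞/∞ indeterminate form as x → +∞.
Rewrite e^(6x)/e^(9x) = e^((6−9)x) = e^(-3x); the exponent coefficient is -3 < 0 so e^(-3x) → 0.
Limit = 0.

Final answer: 0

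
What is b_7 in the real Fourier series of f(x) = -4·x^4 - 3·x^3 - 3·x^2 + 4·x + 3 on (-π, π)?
b_7 = (1/π) ∫_{-π}^{π} f(x)·sin(7x) dx.
Evaluate the integral (use parity and integration by parts as needed): b_7 = 428/343 - 6·π^2/7.

Final answer: 428/343 - 6·π^2/7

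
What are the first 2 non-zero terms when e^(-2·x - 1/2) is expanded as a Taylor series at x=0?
-2·x·e^(-1/2) + e^(-1/2)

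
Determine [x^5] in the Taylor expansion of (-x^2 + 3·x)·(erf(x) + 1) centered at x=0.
Expand to order 5: (-x^2 + 3·x)·(erf(x) + 1) = 2·x^5/(3·√(π)) - 2·x^4/√(π) - 2·x^3/√(π) + x^2·(-1 + 6/√(π)) + 3·x + O(x^6).
The coefficient of x^5 is 2/(3·√(π)).

Final answer: 2/(3·√(π))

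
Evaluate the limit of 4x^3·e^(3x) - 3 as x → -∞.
The product is a 0·∞ indeterminate form at x → -∞.
Rewrite the product as 4x^3 / e^(-3x) (an ∞/∞ form) and apply L'Hôpital, or use the standard hierarchy e^(3|x|) ≫ |x^3| as x → -∞.
The indeterminate product → 0, so the limit = -3.

Final answer: -3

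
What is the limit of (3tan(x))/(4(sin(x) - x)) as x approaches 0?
Both numerator and denominator → 0 as x → 0; this is a 0/0 indeterminate form.
Expand each to leading order near x = 0: numerator ~ 3·x, denominator ~ -2·x^3/3.
The limit of the ratio is -∞.

Final answer: -∞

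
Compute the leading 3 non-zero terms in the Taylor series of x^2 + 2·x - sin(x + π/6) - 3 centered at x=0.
5·x^2/4 + x·(2 - √(3)/2) - 7/2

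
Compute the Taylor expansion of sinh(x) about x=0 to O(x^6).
x^5/120 + x^3/6 + x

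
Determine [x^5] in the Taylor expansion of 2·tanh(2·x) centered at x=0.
Expand to order 5: 2·tanh(2·x) = 128·x^5/15 - 16·x^3/3 + 4·x + O(x^6).
The coefficient of x^5 is 128/15.

Final answer: 128/15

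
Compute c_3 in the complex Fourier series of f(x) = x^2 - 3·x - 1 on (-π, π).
Compute the real Fourier coefficients first: a_3 = -4/9, b_3 = -2.
Then c_3 = (a_3 − i·b_3)/2 = -2/9 + i.

Final answer: -2/9 + i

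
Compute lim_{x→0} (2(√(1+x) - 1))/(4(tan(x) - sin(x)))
Both numerator and denominator → 0 as x → 0; this is a 0/0 indeterminate form.
Expand each to leading order near x = 0: numerator ~ x, denominator ~ 2·x^3.
The limit of the ratio is ∞.

Final answer: ∞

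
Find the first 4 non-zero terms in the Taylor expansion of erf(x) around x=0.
-x^7/(21·√(π)) + x^5/(5·√(π)) - 2·x^3/(3·√(π)) + 2·x/√(π)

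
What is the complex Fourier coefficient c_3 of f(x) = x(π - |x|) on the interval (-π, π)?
Compute the real Fourier coefficients first: a_3 = 0, b_3 = 8/(27·π).
Then c_3 = (a_3 − i·b_3)/2 = -4·i/(27·π).

Final answer: -4·i/(27·π)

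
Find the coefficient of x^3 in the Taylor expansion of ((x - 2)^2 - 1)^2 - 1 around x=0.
Expand to order 3: ((x - 2)^2 - 1)^2 - 1 = -8·x^3 + 22·x^2 - 24·x + 8 + O(x^4).
The coefficient of x^3 is -8.

Final answer: -8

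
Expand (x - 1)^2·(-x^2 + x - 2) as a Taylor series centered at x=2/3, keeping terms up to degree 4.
-16/81 + 31·(x - 2/3)/27 - 5·(x - 2/3)^2/3 + (x - 2/3)^3/3 - (x - 2/3)^4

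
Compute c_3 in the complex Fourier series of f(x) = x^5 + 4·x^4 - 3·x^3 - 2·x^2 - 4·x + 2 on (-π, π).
Compute the real Fourier coefficients first: a_3 = 88/27 - 32·π^2/9, b_3 = -94·π^2/27 - 28/81 + 2·π^4/3.
Then c_3 = (a_3 − i·b_3)/2 = -16·π^2/9 + 44/27 - i·π^4/3 + 14·i/81 + 47·i·π^2/27.

Final answer: -16·π^2/9 + 44/27 - i·π^4/3 + 14·i/81 + 47·i·π^2/27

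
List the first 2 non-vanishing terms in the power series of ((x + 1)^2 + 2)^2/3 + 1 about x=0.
4·x + 4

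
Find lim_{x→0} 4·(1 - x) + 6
Direct substitution at x = 0 gives 10.

Final answer: 10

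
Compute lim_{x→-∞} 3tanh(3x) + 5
Evaluate the dominant behaviour as x → -∞; each term tends to a finite value or vanishes.
Limit = 2.

Final answer: 2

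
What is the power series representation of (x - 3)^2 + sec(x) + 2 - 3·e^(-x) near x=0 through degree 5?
x^5/40 + x^4/12 + x^3/2 - 3·x + 9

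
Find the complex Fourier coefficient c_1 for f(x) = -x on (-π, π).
Compute the real Fourier coefficients first: a_1 = 0, b_1 = -2.
Then c_1 = (a_1 − i·b_1)/2 = i.

Final answer: i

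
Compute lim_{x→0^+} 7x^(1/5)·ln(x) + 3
The product is a 0·∞ indeterminate form at x → 0⁺.
Rewrite the product as 7·ln(x) / x^(-1/5) and apply L'Hôpital, or use the standard hierarchy x^(-1/5) ≫ |ln x| as x → 0⁺.
The indeterminate product → 0, so the limit = 3.

Final answer: 3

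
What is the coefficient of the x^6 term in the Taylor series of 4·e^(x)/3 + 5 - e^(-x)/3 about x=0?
Expand to order 6: 4·e^(x)/3 + 5 - e^(-x)/3 = x^6/720 + x^5/72 + x^4/24 + 5·x^3/18 + x^2/2 + 5·x/3 + 6 + O(x^7).
The coefficient of x^6 is 1/720.

Final answer: 1/720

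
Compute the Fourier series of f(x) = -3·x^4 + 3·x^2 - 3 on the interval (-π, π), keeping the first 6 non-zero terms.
(-156 + 24·π^2)·cos(x) + (12 - 6·π^2)·cos(2·x) + (-28/9 + 8·π^2/3)·cos(3·x) + (21/16 - 3·π^2/2)·cos(4·x) + (-444/625 + 24·π^2/25)·cos(5·x) - 3·π^4/5 - 3 + π^2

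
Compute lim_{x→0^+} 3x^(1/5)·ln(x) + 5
The product is a 0·∞ indeterminate form at x → 0⁺.
Rewrite the product as 3·ln(x) / x^(-1/5) and apply L'Hôpital, or use the standard hierarchy x^(-1/5) ≫ |ln x| as x → 0⁺.
The indeterminate product → 0, so the limit = 5.

Final answer: 5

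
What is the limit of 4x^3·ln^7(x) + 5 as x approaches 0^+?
The product is a 0·∞ indeterminate form at x → 0⁺.
Rewrite the product as 4·ln^7(x) / x^(-3) and apply L'Hôpital, or use the standard hierarchy x^(-3) ≫ |ln x|^7 as x → 0⁺.
The indeterminate product → 0, so the limit = 5.

Final answer: 5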